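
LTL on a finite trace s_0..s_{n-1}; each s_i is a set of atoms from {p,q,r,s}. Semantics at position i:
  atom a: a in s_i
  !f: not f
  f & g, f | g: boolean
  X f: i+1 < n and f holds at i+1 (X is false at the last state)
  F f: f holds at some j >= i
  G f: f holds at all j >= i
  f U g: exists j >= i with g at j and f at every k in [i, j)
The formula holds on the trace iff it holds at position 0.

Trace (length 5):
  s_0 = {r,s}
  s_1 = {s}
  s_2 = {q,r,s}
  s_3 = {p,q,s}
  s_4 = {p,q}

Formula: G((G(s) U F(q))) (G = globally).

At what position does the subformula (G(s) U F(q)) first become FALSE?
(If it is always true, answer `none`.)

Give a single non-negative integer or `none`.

s_0={r,s}: (G(s) U F(q))=True G(s)=False s=True F(q)=True q=False
s_1={s}: (G(s) U F(q))=True G(s)=False s=True F(q)=True q=False
s_2={q,r,s}: (G(s) U F(q))=True G(s)=False s=True F(q)=True q=True
s_3={p,q,s}: (G(s) U F(q))=True G(s)=False s=True F(q)=True q=True
s_4={p,q}: (G(s) U F(q))=True G(s)=False s=False F(q)=True q=True
G((G(s) U F(q))) holds globally = True
No violation — formula holds at every position.

Answer: none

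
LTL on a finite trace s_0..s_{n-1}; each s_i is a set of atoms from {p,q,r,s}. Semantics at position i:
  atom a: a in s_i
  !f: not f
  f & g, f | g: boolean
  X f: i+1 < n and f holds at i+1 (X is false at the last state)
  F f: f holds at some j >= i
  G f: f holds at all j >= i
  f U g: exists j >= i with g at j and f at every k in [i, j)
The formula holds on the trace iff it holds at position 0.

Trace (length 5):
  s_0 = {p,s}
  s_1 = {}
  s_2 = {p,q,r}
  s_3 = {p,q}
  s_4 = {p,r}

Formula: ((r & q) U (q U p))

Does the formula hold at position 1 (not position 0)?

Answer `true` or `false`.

s_0={p,s}: ((r & q) U (q U p))=True (r & q)=False r=False q=False (q U p)=True p=True
s_1={}: ((r & q) U (q U p))=False (r & q)=False r=False q=False (q U p)=False p=False
s_2={p,q,r}: ((r & q) U (q U p))=True (r & q)=True r=True q=True (q U p)=True p=True
s_3={p,q}: ((r & q) U (q U p))=True (r & q)=False r=False q=True (q U p)=True p=True
s_4={p,r}: ((r & q) U (q U p))=True (r & q)=False r=True q=False (q U p)=True p=True
Evaluating at position 1: result = False

Answer: false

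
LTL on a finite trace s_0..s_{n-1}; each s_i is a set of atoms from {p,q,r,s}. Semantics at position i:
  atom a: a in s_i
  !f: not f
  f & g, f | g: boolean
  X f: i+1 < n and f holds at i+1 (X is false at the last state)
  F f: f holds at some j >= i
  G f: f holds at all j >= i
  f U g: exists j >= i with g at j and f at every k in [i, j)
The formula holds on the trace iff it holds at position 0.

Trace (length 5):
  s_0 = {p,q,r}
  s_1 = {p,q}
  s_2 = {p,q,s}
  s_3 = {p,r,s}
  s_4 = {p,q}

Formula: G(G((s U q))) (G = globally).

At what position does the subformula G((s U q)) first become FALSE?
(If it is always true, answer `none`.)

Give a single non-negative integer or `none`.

Answer: none

Derivation:
s_0={p,q,r}: G((s U q))=True (s U q)=True s=False q=True
s_1={p,q}: G((s U q))=True (s U q)=True s=False q=True
s_2={p,q,s}: G((s U q))=True (s U q)=True s=True q=True
s_3={p,r,s}: G((s U q))=True (s U q)=True s=True q=False
s_4={p,q}: G((s U q))=True (s U q)=True s=False q=True
G(G((s U q))) holds globally = True
No violation — formula holds at every position.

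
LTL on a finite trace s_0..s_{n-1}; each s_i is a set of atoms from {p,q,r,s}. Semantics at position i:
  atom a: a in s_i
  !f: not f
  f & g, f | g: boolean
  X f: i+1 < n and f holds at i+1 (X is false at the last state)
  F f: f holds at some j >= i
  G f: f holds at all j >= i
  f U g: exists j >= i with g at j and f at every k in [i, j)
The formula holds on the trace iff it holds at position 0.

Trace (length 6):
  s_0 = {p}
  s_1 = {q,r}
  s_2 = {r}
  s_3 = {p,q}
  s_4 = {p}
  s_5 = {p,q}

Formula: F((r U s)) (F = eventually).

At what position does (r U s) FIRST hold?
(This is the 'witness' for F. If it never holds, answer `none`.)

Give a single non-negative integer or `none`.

Answer: none

Derivation:
s_0={p}: (r U s)=False r=False s=False
s_1={q,r}: (r U s)=False r=True s=False
s_2={r}: (r U s)=False r=True s=False
s_3={p,q}: (r U s)=False r=False s=False
s_4={p}: (r U s)=False r=False s=False
s_5={p,q}: (r U s)=False r=False s=False
F((r U s)) does not hold (no witness exists).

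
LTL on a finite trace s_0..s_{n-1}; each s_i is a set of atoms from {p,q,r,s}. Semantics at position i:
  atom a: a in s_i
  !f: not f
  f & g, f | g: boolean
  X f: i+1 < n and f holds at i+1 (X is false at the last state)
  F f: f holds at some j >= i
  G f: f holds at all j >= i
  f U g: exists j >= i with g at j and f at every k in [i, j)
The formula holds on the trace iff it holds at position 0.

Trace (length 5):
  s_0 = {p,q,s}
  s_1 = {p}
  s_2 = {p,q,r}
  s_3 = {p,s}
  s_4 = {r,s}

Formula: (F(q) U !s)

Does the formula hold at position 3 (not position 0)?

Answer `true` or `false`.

Answer: false

Derivation:
s_0={p,q,s}: (F(q) U !s)=True F(q)=True q=True !s=False s=True
s_1={p}: (F(q) U !s)=True F(q)=True q=False !s=True s=False
s_2={p,q,r}: (F(q) U !s)=True F(q)=True q=True !s=True s=False
s_3={p,s}: (F(q) U !s)=False F(q)=False q=False !s=False s=True
s_4={r,s}: (F(q) U !s)=False F(q)=False q=False !s=False s=True
Evaluating at position 3: result = False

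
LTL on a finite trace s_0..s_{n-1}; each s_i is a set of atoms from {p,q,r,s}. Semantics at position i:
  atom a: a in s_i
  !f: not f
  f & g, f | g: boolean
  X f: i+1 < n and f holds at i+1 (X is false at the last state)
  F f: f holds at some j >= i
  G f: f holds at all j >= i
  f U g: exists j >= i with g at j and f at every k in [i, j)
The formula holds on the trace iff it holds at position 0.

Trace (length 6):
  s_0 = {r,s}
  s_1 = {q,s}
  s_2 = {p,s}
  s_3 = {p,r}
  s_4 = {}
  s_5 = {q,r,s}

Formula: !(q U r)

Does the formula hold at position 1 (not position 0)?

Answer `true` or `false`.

Answer: true

Derivation:
s_0={r,s}: !(q U r)=False (q U r)=True q=False r=True
s_1={q,s}: !(q U r)=True (q U r)=False q=True r=False
s_2={p,s}: !(q U r)=True (q U r)=False q=False r=False
s_3={p,r}: !(q U r)=False (q U r)=True q=False r=True
s_4={}: !(q U r)=True (q U r)=False q=False r=False
s_5={q,r,s}: !(q U r)=False (q U r)=True q=True r=True
Evaluating at position 1: result = True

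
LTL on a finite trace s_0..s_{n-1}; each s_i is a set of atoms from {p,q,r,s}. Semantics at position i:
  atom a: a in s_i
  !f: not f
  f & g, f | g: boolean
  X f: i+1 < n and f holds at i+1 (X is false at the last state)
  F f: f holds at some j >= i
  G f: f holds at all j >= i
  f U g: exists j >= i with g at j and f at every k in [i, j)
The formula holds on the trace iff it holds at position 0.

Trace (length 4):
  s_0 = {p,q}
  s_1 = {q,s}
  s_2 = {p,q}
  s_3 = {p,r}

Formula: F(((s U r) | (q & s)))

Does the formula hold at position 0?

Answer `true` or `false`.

s_0={p,q}: F(((s U r) | (q & s)))=True ((s U r) | (q & s))=False (s U r)=False s=False r=False (q & s)=False q=True
s_1={q,s}: F(((s U r) | (q & s)))=True ((s U r) | (q & s))=True (s U r)=False s=True r=False (q & s)=True q=True
s_2={p,q}: F(((s U r) | (q & s)))=True ((s U r) | (q & s))=False (s U r)=False s=False r=False (q & s)=False q=True
s_3={p,r}: F(((s U r) | (q & s)))=True ((s U r) | (q & s))=True (s U r)=True s=False r=True (q & s)=False q=False

Answer: true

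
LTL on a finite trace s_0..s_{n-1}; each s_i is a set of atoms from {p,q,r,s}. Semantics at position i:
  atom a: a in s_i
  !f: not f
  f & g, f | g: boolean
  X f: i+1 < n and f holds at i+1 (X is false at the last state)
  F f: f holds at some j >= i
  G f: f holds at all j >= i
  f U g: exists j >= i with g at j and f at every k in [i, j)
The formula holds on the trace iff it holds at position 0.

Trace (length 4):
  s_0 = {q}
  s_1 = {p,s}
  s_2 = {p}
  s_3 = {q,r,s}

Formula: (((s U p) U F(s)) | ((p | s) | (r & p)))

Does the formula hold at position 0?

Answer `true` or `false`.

Answer: true

Derivation:
s_0={q}: (((s U p) U F(s)) | ((p | s) | (r & p)))=True ((s U p) U F(s))=True (s U p)=False s=False p=False F(s)=True ((p | s) | (r & p))=False (p | s)=False (r & p)=False r=False
s_1={p,s}: (((s U p) U F(s)) | ((p | s) | (r & p)))=True ((s U p) U F(s))=True (s U p)=True s=True p=True F(s)=True ((p | s) | (r & p))=True (p | s)=True (r & p)=False r=False
s_2={p}: (((s U p) U F(s)) | ((p | s) | (r & p)))=True ((s U p) U F(s))=True (s U p)=True s=False p=True F(s)=True ((p | s) | (r & p))=True (p | s)=True (r & p)=False r=False
s_3={q,r,s}: (((s U p) U F(s)) | ((p | s) | (r & p)))=True ((s U p) U F(s))=True (s U p)=False s=True p=False F(s)=True ((p | s) | (r & p))=True (p | s)=True (r & p)=False r=True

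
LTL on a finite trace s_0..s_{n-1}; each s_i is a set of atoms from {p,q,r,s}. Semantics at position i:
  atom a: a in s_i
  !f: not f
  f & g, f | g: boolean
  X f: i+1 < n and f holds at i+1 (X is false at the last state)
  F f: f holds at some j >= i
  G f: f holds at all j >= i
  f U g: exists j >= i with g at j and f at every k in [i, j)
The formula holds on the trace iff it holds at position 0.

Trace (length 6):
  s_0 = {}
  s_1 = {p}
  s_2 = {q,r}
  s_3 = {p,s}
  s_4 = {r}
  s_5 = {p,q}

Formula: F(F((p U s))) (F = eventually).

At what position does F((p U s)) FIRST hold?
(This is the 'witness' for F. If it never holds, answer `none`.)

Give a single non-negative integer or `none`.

s_0={}: F((p U s))=True (p U s)=False p=False s=False
s_1={p}: F((p U s))=True (p U s)=False p=True s=False
s_2={q,r}: F((p U s))=True (p U s)=False p=False s=False
s_3={p,s}: F((p U s))=True (p U s)=True p=True s=True
s_4={r}: F((p U s))=False (p U s)=False p=False s=False
s_5={p,q}: F((p U s))=False (p U s)=False p=True s=False
F(F((p U s))) holds; first witness at position 0.

Answer: 0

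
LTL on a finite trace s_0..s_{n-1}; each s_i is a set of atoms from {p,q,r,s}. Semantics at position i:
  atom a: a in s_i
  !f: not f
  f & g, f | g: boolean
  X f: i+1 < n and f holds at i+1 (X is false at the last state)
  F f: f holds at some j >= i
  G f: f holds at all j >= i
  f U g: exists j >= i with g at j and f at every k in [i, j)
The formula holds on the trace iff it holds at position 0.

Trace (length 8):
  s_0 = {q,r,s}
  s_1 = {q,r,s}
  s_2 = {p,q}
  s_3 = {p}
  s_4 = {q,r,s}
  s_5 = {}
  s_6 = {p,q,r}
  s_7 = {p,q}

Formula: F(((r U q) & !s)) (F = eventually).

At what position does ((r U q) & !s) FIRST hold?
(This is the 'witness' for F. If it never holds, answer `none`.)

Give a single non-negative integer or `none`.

s_0={q,r,s}: ((r U q) & !s)=False (r U q)=True r=True q=True !s=False s=True
s_1={q,r,s}: ((r U q) & !s)=False (r U q)=True r=True q=True !s=False s=True
s_2={p,q}: ((r U q) & !s)=True (r U q)=True r=False q=True !s=True s=False
s_3={p}: ((r U q) & !s)=False (r U q)=False r=False q=False !s=True s=False
s_4={q,r,s}: ((r U q) & !s)=False (r U q)=True r=True q=True !s=False s=True
s_5={}: ((r U q) & !s)=False (r U q)=False r=False q=False !s=True s=False
s_6={p,q,r}: ((r U q) & !s)=True (r U q)=True r=True q=True !s=True s=False
s_7={p,q}: ((r U q) & !s)=True (r U q)=True r=False q=True !s=True s=False
F(((r U q) & !s)) holds; first witness at position 2.

Answer: 2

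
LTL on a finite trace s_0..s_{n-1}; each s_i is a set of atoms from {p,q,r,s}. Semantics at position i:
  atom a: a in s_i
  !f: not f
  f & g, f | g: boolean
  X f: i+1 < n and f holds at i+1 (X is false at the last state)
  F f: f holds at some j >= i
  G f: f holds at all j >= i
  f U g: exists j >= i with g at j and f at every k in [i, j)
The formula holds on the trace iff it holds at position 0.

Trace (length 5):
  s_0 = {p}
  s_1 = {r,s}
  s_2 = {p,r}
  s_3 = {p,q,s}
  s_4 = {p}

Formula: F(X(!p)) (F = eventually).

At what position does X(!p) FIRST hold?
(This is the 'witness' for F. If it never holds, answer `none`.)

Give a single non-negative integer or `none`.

s_0={p}: X(!p)=True !p=False p=True
s_1={r,s}: X(!p)=False !p=True p=False
s_2={p,r}: X(!p)=False !p=False p=True
s_3={p,q,s}: X(!p)=False !p=False p=True
s_4={p}: X(!p)=False !p=False p=True
F(X(!p)) holds; first witness at position 0.

Answer: 0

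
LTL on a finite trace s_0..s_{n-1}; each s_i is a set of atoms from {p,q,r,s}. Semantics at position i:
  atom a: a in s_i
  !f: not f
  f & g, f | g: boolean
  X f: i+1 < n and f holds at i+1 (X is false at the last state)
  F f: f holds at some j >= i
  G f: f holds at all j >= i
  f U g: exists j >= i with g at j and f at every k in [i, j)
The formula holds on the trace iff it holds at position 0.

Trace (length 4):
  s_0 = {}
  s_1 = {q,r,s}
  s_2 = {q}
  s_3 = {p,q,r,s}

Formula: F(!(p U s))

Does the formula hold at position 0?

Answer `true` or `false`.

Answer: true

Derivation:
s_0={}: F(!(p U s))=True !(p U s)=True (p U s)=False p=False s=False
s_1={q,r,s}: F(!(p U s))=True !(p U s)=False (p U s)=True p=False s=True
s_2={q}: F(!(p U s))=True !(p U s)=True (p U s)=False p=False s=False
s_3={p,q,r,s}: F(!(p U s))=False !(p U s)=False (p U s)=True p=True s=True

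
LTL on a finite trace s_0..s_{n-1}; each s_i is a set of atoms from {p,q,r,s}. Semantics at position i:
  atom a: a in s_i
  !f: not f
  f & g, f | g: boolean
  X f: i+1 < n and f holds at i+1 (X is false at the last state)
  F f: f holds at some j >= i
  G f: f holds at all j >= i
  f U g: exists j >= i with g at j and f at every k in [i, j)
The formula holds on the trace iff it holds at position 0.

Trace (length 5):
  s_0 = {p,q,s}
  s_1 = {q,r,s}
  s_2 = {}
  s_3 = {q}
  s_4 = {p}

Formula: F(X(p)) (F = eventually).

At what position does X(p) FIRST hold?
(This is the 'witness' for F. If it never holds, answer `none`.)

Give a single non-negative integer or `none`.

s_0={p,q,s}: X(p)=False p=True
s_1={q,r,s}: X(p)=False p=False
s_2={}: X(p)=False p=False
s_3={q}: X(p)=True p=False
s_4={p}: X(p)=False p=True
F(X(p)) holds; first witness at position 3.

Answer: 3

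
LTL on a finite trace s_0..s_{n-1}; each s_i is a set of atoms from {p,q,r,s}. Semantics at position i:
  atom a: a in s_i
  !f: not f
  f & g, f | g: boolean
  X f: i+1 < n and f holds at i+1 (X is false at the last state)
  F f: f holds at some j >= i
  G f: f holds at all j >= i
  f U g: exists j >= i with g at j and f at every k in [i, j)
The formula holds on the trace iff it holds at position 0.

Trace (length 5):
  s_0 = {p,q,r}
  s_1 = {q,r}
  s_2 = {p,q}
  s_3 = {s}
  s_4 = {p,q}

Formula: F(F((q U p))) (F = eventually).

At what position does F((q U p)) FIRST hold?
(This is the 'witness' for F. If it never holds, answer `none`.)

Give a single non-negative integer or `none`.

s_0={p,q,r}: F((q U p))=True (q U p)=True q=True p=True
s_1={q,r}: F((q U p))=True (q U p)=True q=True p=False
s_2={p,q}: F((q U p))=True (q U p)=True q=True p=True
s_3={s}: F((q U p))=True (q U p)=False q=False p=False
s_4={p,q}: F((q U p))=True (q U p)=True q=True p=True
F(F((q U p))) holds; first witness at position 0.

Answer: 0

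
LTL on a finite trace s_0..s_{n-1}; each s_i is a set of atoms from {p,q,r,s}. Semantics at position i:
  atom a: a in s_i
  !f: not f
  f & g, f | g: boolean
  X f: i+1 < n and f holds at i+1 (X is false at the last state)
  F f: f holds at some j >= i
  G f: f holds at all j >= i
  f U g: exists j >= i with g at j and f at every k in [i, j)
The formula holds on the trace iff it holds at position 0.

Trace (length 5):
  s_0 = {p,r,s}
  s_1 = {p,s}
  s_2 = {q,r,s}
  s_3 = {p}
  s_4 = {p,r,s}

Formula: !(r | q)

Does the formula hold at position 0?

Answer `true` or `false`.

s_0={p,r,s}: !(r | q)=False (r | q)=True r=True q=False
s_1={p,s}: !(r | q)=True (r | q)=False r=False q=False
s_2={q,r,s}: !(r | q)=False (r | q)=True r=True q=True
s_3={p}: !(r | q)=True (r | q)=False r=False q=False
s_4={p,r,s}: !(r | q)=False (r | q)=True r=True q=False

Answer: false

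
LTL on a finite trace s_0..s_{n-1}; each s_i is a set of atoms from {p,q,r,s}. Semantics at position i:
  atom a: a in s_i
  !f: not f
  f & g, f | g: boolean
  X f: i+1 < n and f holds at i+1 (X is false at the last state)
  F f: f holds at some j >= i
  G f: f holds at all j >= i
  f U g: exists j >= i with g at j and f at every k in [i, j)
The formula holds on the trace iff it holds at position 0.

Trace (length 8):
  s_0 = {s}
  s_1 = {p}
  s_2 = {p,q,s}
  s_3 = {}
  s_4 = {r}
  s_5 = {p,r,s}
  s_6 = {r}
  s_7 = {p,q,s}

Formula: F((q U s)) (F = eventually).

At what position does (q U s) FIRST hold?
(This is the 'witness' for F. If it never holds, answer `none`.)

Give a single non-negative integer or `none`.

Answer: 0

Derivation:
s_0={s}: (q U s)=True q=False s=True
s_1={p}: (q U s)=False q=False s=False
s_2={p,q,s}: (q U s)=True q=True s=True
s_3={}: (q U s)=False q=False s=False
s_4={r}: (q U s)=False q=False s=False
s_5={p,r,s}: (q U s)=True q=False s=True
s_6={r}: (q U s)=False q=False s=False
s_7={p,q,s}: (q U s)=True q=True s=True
F((q U s)) holds; first witness at position 0.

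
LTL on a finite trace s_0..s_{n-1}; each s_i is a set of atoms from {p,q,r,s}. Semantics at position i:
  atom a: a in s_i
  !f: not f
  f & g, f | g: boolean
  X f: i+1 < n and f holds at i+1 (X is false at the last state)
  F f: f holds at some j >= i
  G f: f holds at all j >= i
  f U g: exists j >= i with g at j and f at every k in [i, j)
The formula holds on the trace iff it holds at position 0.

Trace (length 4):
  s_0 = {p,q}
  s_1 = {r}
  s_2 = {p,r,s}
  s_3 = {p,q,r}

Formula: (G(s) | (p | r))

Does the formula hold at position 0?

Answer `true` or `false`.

s_0={p,q}: (G(s) | (p | r))=True G(s)=False s=False (p | r)=True p=True r=False
s_1={r}: (G(s) | (p | r))=True G(s)=False s=False (p | r)=True p=False r=True
s_2={p,r,s}: (G(s) | (p | r))=True G(s)=False s=True (p | r)=True p=True r=True
s_3={p,q,r}: (G(s) | (p | r))=True G(s)=False s=False (p | r)=True p=True r=True

Answer: true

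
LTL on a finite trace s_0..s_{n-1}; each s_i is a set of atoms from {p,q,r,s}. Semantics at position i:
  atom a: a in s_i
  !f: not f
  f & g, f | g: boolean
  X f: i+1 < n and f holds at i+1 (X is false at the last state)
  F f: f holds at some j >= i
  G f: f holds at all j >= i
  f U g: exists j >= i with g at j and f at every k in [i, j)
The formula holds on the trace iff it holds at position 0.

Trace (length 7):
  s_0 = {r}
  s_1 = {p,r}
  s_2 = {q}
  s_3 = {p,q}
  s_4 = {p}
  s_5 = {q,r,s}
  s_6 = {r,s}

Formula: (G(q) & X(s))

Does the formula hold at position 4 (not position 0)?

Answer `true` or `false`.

Answer: false

Derivation:
s_0={r}: (G(q) & X(s))=False G(q)=False q=False X(s)=False s=False
s_1={p,r}: (G(q) & X(s))=False G(q)=False q=False X(s)=False s=False
s_2={q}: (G(q) & X(s))=False G(q)=False q=True X(s)=False s=False
s_3={p,q}: (G(q) & X(s))=False G(q)=False q=True X(s)=False s=False
s_4={p}: (G(q) & X(s))=False G(q)=False q=False X(s)=True s=False
s_5={q,r,s}: (G(q) & X(s))=False G(q)=False q=True X(s)=True s=True
s_6={r,s}: (G(q) & X(s))=False G(q)=False q=False X(s)=False s=True
Evaluating at position 4: result = False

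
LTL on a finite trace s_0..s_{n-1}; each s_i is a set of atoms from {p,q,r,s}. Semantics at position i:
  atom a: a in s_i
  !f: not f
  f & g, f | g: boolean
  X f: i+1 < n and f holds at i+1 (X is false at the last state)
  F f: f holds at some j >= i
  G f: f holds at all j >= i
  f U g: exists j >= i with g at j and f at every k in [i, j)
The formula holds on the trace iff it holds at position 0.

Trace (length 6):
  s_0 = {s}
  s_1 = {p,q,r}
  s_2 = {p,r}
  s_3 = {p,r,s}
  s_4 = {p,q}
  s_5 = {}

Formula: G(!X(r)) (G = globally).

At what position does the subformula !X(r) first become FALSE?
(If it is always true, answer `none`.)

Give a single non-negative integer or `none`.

s_0={s}: !X(r)=False X(r)=True r=False
s_1={p,q,r}: !X(r)=False X(r)=True r=True
s_2={p,r}: !X(r)=False X(r)=True r=True
s_3={p,r,s}: !X(r)=True X(r)=False r=True
s_4={p,q}: !X(r)=True X(r)=False r=False
s_5={}: !X(r)=True X(r)=False r=False
G(!X(r)) holds globally = False
First violation at position 0.

Answer: 0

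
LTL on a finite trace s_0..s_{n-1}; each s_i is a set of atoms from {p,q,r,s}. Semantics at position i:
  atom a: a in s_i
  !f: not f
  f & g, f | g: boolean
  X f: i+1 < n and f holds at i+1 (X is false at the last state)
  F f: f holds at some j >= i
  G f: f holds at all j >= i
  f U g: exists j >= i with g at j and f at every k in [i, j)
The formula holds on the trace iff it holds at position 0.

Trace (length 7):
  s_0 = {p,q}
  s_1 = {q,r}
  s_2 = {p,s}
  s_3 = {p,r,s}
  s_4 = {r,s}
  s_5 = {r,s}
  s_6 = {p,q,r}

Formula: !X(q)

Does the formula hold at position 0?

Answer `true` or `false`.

Answer: false

Derivation:
s_0={p,q}: !X(q)=False X(q)=True q=True
s_1={q,r}: !X(q)=True X(q)=False q=True
s_2={p,s}: !X(q)=True X(q)=False q=False
s_3={p,r,s}: !X(q)=True X(q)=False q=False
s_4={r,s}: !X(q)=True X(q)=False q=False
s_5={r,s}: !X(q)=False X(q)=True q=False
s_6={p,q,r}: !X(q)=True X(q)=False q=True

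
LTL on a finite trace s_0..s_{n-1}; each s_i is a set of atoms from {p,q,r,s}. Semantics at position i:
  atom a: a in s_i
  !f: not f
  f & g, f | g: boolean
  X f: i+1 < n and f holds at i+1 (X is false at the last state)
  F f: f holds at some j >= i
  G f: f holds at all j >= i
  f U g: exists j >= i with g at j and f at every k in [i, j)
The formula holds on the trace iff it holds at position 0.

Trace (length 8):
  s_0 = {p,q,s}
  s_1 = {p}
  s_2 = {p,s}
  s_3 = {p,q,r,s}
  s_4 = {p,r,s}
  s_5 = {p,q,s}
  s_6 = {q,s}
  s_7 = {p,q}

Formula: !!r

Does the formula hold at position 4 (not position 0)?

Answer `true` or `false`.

Answer: true

Derivation:
s_0={p,q,s}: !!r=False !r=True r=False
s_1={p}: !!r=False !r=True r=False
s_2={p,s}: !!r=False !r=True r=False
s_3={p,q,r,s}: !!r=True !r=False r=True
s_4={p,r,s}: !!r=True !r=False r=True
s_5={p,q,s}: !!r=False !r=True r=False
s_6={q,s}: !!r=False !r=True r=False
s_7={p,q}: !!r=False !r=True r=False
Evaluating at position 4: result = True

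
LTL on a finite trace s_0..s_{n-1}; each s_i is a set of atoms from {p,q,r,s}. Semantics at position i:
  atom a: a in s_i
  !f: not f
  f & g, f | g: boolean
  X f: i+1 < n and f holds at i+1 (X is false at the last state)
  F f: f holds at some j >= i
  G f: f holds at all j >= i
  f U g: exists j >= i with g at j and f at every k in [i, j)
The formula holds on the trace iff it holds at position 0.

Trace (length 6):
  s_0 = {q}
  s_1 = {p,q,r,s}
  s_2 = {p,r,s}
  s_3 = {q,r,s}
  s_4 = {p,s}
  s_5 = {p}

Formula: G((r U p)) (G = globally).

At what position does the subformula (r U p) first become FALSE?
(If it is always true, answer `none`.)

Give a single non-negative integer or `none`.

s_0={q}: (r U p)=False r=False p=False
s_1={p,q,r,s}: (r U p)=True r=True p=True
s_2={p,r,s}: (r U p)=True r=True p=True
s_3={q,r,s}: (r U p)=True r=True p=False
s_4={p,s}: (r U p)=True r=False p=True
s_5={p}: (r U p)=True r=False p=True
G((r U p)) holds globally = False
First violation at position 0.

Answer: 0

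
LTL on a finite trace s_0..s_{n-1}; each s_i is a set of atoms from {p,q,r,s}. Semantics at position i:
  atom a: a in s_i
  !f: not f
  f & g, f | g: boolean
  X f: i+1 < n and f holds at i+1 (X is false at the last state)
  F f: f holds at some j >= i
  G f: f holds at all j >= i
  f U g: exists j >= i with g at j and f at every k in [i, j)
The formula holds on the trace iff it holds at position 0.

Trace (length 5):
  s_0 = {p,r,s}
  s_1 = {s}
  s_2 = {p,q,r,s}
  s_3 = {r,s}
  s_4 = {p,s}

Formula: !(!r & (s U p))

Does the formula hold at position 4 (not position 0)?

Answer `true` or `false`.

s_0={p,r,s}: !(!r & (s U p))=True (!r & (s U p))=False !r=False r=True (s U p)=True s=True p=True
s_1={s}: !(!r & (s U p))=False (!r & (s U p))=True !r=True r=False (s U p)=True s=True p=False
s_2={p,q,r,s}: !(!r & (s U p))=True (!r & (s U p))=False !r=False r=True (s U p)=True s=True p=True
s_3={r,s}: !(!r & (s U p))=True (!r & (s U p))=False !r=False r=True (s U p)=True s=True p=False
s_4={p,s}: !(!r & (s U p))=False (!r & (s U p))=True !r=True r=False (s U p)=True s=True p=True
Evaluating at position 4: result = False

Answer: false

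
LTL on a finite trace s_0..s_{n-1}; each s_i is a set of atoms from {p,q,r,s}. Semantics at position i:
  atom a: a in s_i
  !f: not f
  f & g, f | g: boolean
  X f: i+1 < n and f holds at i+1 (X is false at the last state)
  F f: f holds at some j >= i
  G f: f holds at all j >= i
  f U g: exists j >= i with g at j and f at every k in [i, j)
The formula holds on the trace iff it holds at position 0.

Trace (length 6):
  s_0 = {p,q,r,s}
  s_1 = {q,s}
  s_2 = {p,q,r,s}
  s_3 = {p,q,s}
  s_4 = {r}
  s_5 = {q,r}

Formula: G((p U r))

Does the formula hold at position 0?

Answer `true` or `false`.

Answer: false

Derivation:
s_0={p,q,r,s}: G((p U r))=False (p U r)=True p=True r=True
s_1={q,s}: G((p U r))=False (p U r)=False p=False r=False
s_2={p,q,r,s}: G((p U r))=True (p U r)=True p=True r=True
s_3={p,q,s}: G((p U r))=True (p U r)=True p=True r=False
s_4={r}: G((p U r))=True (p U r)=True p=False r=True
s_5={q,r}: G((p U r))=True (p U r)=True p=False r=True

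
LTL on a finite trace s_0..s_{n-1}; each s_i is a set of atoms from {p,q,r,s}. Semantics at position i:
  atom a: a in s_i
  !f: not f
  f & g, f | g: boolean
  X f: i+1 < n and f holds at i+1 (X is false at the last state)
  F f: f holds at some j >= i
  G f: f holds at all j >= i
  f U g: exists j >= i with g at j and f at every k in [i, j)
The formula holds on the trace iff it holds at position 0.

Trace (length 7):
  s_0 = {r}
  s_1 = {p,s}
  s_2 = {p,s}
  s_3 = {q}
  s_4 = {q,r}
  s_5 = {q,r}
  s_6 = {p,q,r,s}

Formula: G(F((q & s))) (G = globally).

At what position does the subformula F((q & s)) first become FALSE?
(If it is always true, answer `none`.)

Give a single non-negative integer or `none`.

Answer: none

Derivation:
s_0={r}: F((q & s))=True (q & s)=False q=False s=False
s_1={p,s}: F((q & s))=True (q & s)=False q=False s=True
s_2={p,s}: F((q & s))=True (q & s)=False q=False s=True
s_3={q}: F((q & s))=True (q & s)=False q=True s=False
s_4={q,r}: F((q & s))=True (q & s)=False q=True s=False
s_5={q,r}: F((q & s))=True (q & s)=False q=True s=False
s_6={p,q,r,s}: F((q & s))=True (q & s)=True q=True s=True
G(F((q & s))) holds globally = True
No violation — formula holds at every position.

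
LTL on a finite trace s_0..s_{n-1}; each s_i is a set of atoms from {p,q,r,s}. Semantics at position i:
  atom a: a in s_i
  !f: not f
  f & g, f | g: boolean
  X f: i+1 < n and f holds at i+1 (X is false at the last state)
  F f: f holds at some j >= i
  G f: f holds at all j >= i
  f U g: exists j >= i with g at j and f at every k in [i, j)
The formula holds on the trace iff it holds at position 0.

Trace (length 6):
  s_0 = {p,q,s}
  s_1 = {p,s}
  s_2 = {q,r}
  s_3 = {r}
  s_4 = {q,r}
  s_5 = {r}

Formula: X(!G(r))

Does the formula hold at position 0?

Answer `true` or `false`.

Answer: true

Derivation:
s_0={p,q,s}: X(!G(r))=True !G(r)=True G(r)=False r=False
s_1={p,s}: X(!G(r))=False !G(r)=True G(r)=False r=False
s_2={q,r}: X(!G(r))=False !G(r)=False G(r)=True r=True
s_3={r}: X(!G(r))=False !G(r)=False G(r)=True r=True
s_4={q,r}: X(!G(r))=False !G(r)=False G(r)=True r=True
s_5={r}: X(!G(r))=False !G(r)=False G(r)=True r=True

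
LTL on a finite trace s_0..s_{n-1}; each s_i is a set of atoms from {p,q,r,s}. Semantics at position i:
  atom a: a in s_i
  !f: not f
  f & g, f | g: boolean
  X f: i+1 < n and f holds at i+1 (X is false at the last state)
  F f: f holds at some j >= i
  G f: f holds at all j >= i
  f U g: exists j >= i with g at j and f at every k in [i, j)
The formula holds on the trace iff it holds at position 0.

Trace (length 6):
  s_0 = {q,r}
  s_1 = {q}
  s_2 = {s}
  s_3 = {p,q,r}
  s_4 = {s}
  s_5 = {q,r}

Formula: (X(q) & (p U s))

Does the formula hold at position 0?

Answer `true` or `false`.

Answer: false

Derivation:
s_0={q,r}: (X(q) & (p U s))=False X(q)=True q=True (p U s)=False p=False s=False
s_1={q}: (X(q) & (p U s))=False X(q)=False q=True (p U s)=False p=False s=False
s_2={s}: (X(q) & (p U s))=True X(q)=True q=False (p U s)=True p=False s=True
s_3={p,q,r}: (X(q) & (p U s))=False X(q)=False q=True (p U s)=True p=True s=False
s_4={s}: (X(q) & (p U s))=True X(q)=True q=False (p U s)=True p=False s=True
s_5={q,r}: (X(q) & (p U s))=False X(q)=False q=True (p U s)=False p=False s=False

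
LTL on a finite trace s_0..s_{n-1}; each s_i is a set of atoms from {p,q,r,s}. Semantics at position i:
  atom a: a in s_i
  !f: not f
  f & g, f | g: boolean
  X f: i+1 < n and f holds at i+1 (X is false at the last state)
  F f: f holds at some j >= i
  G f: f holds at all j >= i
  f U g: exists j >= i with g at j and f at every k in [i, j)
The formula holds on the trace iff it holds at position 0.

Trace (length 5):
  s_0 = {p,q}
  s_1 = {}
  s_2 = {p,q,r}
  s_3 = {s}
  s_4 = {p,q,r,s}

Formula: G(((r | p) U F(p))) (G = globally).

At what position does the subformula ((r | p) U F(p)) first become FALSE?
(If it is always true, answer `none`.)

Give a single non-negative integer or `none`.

Answer: none

Derivation:
s_0={p,q}: ((r | p) U F(p))=True (r | p)=True r=False p=True F(p)=True
s_1={}: ((r | p) U F(p))=True (r | p)=False r=False p=False F(p)=True
s_2={p,q,r}: ((r | p) U F(p))=True (r | p)=True r=True p=True F(p)=True
s_3={s}: ((r | p) U F(p))=True (r | p)=False r=False p=False F(p)=True
s_4={p,q,r,s}: ((r | p) U F(p))=True (r | p)=True r=True p=True F(p)=True
G(((r | p) U F(p))) holds globally = True
No violation — formula holds at every position.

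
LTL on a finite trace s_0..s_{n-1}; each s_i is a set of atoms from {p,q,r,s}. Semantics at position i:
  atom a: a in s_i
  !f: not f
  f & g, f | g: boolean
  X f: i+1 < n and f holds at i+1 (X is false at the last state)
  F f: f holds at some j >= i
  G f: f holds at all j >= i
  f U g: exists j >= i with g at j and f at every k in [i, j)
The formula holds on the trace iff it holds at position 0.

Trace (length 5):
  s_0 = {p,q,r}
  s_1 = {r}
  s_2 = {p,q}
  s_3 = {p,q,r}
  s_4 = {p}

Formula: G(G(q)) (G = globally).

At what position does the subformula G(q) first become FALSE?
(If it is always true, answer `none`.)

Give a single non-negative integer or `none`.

Answer: 0

Derivation:
s_0={p,q,r}: G(q)=False q=True
s_1={r}: G(q)=False q=False
s_2={p,q}: G(q)=False q=True
s_3={p,q,r}: G(q)=False q=True
s_4={p}: G(q)=False q=False
G(G(q)) holds globally = False
First violation at position 0.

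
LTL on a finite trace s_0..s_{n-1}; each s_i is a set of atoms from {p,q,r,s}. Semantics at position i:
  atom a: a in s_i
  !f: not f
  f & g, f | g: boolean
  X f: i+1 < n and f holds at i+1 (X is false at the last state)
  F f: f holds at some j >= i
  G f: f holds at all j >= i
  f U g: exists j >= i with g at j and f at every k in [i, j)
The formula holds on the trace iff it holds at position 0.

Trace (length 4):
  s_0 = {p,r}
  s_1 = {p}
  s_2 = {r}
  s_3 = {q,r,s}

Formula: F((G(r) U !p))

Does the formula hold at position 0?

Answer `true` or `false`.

s_0={p,r}: F((G(r) U !p))=True (G(r) U !p)=False G(r)=False r=True !p=False p=True
s_1={p}: F((G(r) U !p))=True (G(r) U !p)=False G(r)=False r=False !p=False p=True
s_2={r}: F((G(r) U !p))=True (G(r) U !p)=True G(r)=True r=True !p=True p=False
s_3={q,r,s}: F((G(r) U !p))=True (G(r) U !p)=True G(r)=True r=True !p=True p=False

Answer: true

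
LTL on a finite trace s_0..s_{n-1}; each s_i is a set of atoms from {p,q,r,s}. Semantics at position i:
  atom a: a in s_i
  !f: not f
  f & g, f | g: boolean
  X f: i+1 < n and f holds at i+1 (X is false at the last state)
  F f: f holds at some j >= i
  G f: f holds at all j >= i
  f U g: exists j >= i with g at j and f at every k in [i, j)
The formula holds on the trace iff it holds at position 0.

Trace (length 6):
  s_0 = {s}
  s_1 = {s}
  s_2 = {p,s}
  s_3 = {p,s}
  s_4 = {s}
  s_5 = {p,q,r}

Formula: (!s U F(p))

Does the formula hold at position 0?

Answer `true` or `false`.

s_0={s}: (!s U F(p))=True !s=False s=True F(p)=True p=False
s_1={s}: (!s U F(p))=True !s=False s=True F(p)=True p=False
s_2={p,s}: (!s U F(p))=True !s=False s=True F(p)=True p=True
s_3={p,s}: (!s U F(p))=True !s=False s=True F(p)=True p=True
s_4={s}: (!s U F(p))=True !s=False s=True F(p)=True p=False
s_5={p,q,r}: (!s U F(p))=True !s=True s=False F(p)=True p=True

Answer: true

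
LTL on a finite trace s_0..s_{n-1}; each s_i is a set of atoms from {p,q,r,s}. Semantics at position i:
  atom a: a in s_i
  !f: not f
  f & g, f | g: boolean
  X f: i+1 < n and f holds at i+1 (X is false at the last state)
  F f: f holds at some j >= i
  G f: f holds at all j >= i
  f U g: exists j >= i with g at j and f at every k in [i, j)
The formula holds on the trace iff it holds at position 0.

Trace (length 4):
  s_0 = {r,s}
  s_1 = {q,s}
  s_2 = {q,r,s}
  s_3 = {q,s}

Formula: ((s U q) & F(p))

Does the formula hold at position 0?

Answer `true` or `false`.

Answer: false

Derivation:
s_0={r,s}: ((s U q) & F(p))=False (s U q)=True s=True q=False F(p)=False p=False
s_1={q,s}: ((s U q) & F(p))=False (s U q)=True s=True q=True F(p)=False p=False
s_2={q,r,s}: ((s U q) & F(p))=False (s U q)=True s=True q=True F(p)=False p=False
s_3={q,s}: ((s U q) & F(p))=False (s U q)=True s=True q=True F(p)=False p=False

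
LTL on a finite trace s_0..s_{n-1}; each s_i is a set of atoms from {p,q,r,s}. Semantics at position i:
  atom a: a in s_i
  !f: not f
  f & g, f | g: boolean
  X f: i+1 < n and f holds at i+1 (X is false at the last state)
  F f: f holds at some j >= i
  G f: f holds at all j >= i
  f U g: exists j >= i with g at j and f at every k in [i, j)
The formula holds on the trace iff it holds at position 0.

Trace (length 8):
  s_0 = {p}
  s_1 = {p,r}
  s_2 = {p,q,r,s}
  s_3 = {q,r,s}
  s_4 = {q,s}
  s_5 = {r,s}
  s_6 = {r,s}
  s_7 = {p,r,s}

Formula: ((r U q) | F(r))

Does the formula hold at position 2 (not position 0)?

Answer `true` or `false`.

s_0={p}: ((r U q) | F(r))=True (r U q)=False r=False q=False F(r)=True
s_1={p,r}: ((r U q) | F(r))=True (r U q)=True r=True q=False F(r)=True
s_2={p,q,r,s}: ((r U q) | F(r))=True (r U q)=True r=True q=True F(r)=True
s_3={q,r,s}: ((r U q) | F(r))=True (r U q)=True r=True q=True F(r)=True
s_4={q,s}: ((r U q) | F(r))=True (r U q)=True r=False q=True F(r)=True
s_5={r,s}: ((r U q) | F(r))=True (r U q)=False r=True q=False F(r)=True
s_6={r,s}: ((r U q) | F(r))=True (r U q)=False r=True q=False F(r)=True
s_7={p,r,s}: ((r U q) | F(r))=True (r U q)=False r=True q=False F(r)=True
Evaluating at position 2: result = True

Answer: true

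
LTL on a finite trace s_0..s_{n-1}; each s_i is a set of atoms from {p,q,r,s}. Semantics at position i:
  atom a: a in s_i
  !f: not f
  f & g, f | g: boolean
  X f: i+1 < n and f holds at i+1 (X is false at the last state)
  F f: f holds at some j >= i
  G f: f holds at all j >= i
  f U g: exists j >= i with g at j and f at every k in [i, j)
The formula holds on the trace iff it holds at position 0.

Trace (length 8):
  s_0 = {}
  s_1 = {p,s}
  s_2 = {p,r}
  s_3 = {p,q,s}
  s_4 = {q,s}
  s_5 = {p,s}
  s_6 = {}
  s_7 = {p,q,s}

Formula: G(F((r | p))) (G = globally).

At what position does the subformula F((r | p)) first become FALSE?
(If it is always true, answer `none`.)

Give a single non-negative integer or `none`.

s_0={}: F((r | p))=True (r | p)=False r=False p=False
s_1={p,s}: F((r | p))=True (r | p)=True r=False p=True
s_2={p,r}: F((r | p))=True (r | p)=True r=True p=True
s_3={p,q,s}: F((r | p))=True (r | p)=True r=False p=True
s_4={q,s}: F((r | p))=True (r | p)=False r=False p=False
s_5={p,s}: F((r | p))=True (r | p)=True r=False p=True
s_6={}: F((r | p))=True (r | p)=False r=False p=False
s_7={p,q,s}: F((r | p))=True (r | p)=True r=False p=True
G(F((r | p))) holds globally = True
No violation — formula holds at every position.

Answer: none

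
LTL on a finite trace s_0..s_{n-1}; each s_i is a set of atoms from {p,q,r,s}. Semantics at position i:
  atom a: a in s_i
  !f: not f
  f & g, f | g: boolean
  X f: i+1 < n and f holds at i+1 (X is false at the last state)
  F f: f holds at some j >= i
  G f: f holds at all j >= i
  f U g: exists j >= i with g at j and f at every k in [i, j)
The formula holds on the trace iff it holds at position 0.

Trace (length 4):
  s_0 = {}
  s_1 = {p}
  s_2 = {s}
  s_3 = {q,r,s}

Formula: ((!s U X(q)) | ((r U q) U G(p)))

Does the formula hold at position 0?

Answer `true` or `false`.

Answer: true

Derivation:
s_0={}: ((!s U X(q)) | ((r U q) U G(p)))=True (!s U X(q))=True !s=True s=False X(q)=False q=False ((r U q) U G(p))=False (r U q)=False r=False G(p)=False p=False
s_1={p}: ((!s U X(q)) | ((r U q) U G(p)))=True (!s U X(q))=True !s=True s=False X(q)=False q=False ((r U q) U G(p))=False (r U q)=False r=False G(p)=False p=True
s_2={s}: ((!s U X(q)) | ((r U q) U G(p)))=True (!s U X(q))=True !s=False s=True X(q)=True q=False ((r U q) U G(p))=False (r U q)=False r=False G(p)=False p=False
s_3={q,r,s}: ((!s U X(q)) | ((r U q) U G(p)))=False (!s U X(q))=False !s=False s=True X(q)=False q=True ((r U q) U G(p))=False (r U q)=True r=True G(p)=False p=False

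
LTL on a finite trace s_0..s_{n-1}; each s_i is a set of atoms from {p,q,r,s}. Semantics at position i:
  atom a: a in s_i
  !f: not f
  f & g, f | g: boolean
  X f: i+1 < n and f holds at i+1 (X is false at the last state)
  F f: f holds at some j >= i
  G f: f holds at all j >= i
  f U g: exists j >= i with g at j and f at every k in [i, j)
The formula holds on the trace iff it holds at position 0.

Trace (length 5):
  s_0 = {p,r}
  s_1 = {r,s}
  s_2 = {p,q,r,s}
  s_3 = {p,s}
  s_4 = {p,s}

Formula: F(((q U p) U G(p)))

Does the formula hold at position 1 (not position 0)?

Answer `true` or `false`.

Answer: true

Derivation:
s_0={p,r}: F(((q U p) U G(p)))=True ((q U p) U G(p))=False (q U p)=True q=False p=True G(p)=False
s_1={r,s}: F(((q U p) U G(p)))=True ((q U p) U G(p))=False (q U p)=False q=False p=False G(p)=False
s_2={p,q,r,s}: F(((q U p) U G(p)))=True ((q U p) U G(p))=True (q U p)=True q=True p=True G(p)=True
s_3={p,s}: F(((q U p) U G(p)))=True ((q U p) U G(p))=True (q U p)=True q=False p=True G(p)=True
s_4={p,s}: F(((q U p) U G(p)))=True ((q U p) U G(p))=True (q U p)=True q=False p=True G(p)=True
Evaluating at position 1: result = True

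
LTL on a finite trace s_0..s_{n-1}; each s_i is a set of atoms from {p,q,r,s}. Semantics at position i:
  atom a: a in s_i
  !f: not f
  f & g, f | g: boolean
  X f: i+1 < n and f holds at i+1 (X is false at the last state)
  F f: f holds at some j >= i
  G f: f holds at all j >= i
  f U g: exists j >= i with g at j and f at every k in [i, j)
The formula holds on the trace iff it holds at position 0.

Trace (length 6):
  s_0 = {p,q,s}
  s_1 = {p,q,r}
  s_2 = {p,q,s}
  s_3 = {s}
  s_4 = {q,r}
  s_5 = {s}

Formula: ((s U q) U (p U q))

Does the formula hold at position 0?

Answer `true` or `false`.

s_0={p,q,s}: ((s U q) U (p U q))=True (s U q)=True s=True q=True (p U q)=True p=True
s_1={p,q,r}: ((s U q) U (p U q))=True (s U q)=True s=False q=True (p U q)=True p=True
s_2={p,q,s}: ((s U q) U (p U q))=True (s U q)=True s=True q=True (p U q)=True p=True
s_3={s}: ((s U q) U (p U q))=True (s U q)=True s=True q=False (p U q)=False p=False
s_4={q,r}: ((s U q) U (p U q))=True (s U q)=True s=False q=True (p U q)=True p=False
s_5={s}: ((s U q) U (p U q))=False (s U q)=False s=True q=False (p U q)=False p=False

Answer: true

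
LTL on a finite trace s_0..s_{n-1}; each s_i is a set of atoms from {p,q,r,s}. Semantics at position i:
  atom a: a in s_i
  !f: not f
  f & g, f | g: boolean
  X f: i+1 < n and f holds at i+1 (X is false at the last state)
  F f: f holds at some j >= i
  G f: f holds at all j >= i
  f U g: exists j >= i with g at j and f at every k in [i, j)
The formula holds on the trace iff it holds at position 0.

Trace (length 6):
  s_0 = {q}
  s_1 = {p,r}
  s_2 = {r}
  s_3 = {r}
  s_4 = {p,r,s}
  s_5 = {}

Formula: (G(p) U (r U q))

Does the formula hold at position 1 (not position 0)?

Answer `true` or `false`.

Answer: false

Derivation:
s_0={q}: (G(p) U (r U q))=True G(p)=False p=False (r U q)=True r=False q=True
s_1={p,r}: (G(p) U (r U q))=False G(p)=False p=True (r U q)=False r=True q=False
s_2={r}: (G(p) U (r U q))=False G(p)=False p=False (r U q)=False r=True q=False
s_3={r}: (G(p) U (r U q))=False G(p)=False p=False (r U q)=False r=True q=False
s_4={p,r,s}: (G(p) U (r U q))=False G(p)=False p=True (r U q)=False r=True q=False
s_5={}: (G(p) U (r U q))=False G(p)=False p=False (r U q)=False r=False q=False
Evaluating at position 1: result = False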